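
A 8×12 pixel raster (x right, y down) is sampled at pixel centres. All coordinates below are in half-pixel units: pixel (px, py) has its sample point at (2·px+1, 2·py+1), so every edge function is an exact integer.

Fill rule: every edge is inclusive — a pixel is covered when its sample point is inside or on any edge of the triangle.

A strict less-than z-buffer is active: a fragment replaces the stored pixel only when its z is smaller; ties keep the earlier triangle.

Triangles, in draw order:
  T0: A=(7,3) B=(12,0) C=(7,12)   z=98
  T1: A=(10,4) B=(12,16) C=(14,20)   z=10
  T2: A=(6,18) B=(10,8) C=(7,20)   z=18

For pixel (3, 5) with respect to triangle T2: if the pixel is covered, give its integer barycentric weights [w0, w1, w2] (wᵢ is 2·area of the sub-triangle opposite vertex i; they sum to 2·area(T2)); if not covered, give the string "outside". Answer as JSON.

T0:
  2·area = 45
  edge (7, 3)→(12, 0): d=(5,-3) inclusive
  edge (12, 0)→(7, 12): d=(-5,12) inclusive
  edge (7, 12)→(7, 3): d=(0,-9) inclusive
    (3,0)@(7, 1): e=[-10,55,0] → .  [on edge]
    (5,0)@(11, 1): e=[2,7,36] → X
    (6,0)@(13, 1): e=[8,-17,54] → .
    (3,1)@(7, 3): e=[0,45,0] → X  [on edge]
    (4,1)@(9, 3): e=[6,21,18] → X
    (5,1)@(11, 3): e=[12,-3,36] → .
    (3,2)@(7, 5): e=[10,35,0] → X  [on edge]
    (5,2)@(11, 5): e=[22,-13,36] → .
    (3,3)@(7, 7): e=[20,25,0] → X  [on edge]
    (5,3)@(11, 7): e=[32,-23,36] → .
    (3,4)@(7, 9): e=[30,15,0] → X  [on edge]
    (4,4)@(9, 9): e=[36,-9,18] → .
    (3,5)@(7, 11): e=[40,5,0] → X  [on edge]
    (3,6)@(7, 13): e=[50,-5,0] → .  [on edge]
    (3,7)@(7, 15): e=[60,-15,0] → .  [on edge]
    (3,8)@(7, 17): e=[70,-25,0] → .  [on edge]
    (3,9)@(7, 19): e=[80,-35,0] → .  [on edge]
    (3,10)@(7, 21): e=[90,-45,0] → .  [on edge]
    (3,11)@(7, 23): e=[100,-55,0] → .  [on edge]
  covered (9 px):
    . . . . . X . .
    . . . X X . . .
    . . . X X . . .
    . . . X X . . .
    . . . X . . . .
    . . . X . . . .
    . . . . . . . .
    . . . . . . . .
    . . . . . . . .
    . . . . . . . .
    . . . . . . . .
    . . . . . . . .
T1:
  2·area = 16  (B↔C swapped to make it positive)
  edge (10, 4)→(14, 20): d=(4,16) inclusive
  edge (14, 20)→(12, 16): d=(-2,-4) inclusive
  edge (12, 16)→(10, 4): d=(-2,-12) inclusive
    (5,4)@(11, 9): e=[4,10,2] → X
    (6,4)@(13, 9): e=[-28,18,26] → .
    (5,5)@(11, 11): e=[12,6,-2] → .
    (6,8)@(13, 17): e=[4,2,10] → X
    (7,8)@(15, 17): e=[-28,10,34] → .
    (6,9)@(13, 19): e=[12,-2,6] → .
  covered (2 px):
    . . . . . . . .
    . . . . . . . .
    . . . . . . . .
    . . . . . . . .
    . . . . . X . .
    . . . . . . . .
    . . . . . . . .
    . . . . . . . .
    . . . . . . X .
    . . . . . . . .
    . . . . . . . .
    . . . . . . . .
T2:
  2·area = 18
  edge (6, 18)→(10, 8): d=(4,-10) inclusive
  edge (10, 8)→(7, 20): d=(-3,12) inclusive
  edge (7, 20)→(6, 18): d=(-1,-2) inclusive
    (4,5)@(9, 11): e=[2,3,13] → X
    (5,5)@(11, 11): e=[22,-21,17] → .
    (4,6)@(9, 13): e=[10,-3,11] → .
    (3,8)@(7, 17): e=[6,9,3] → X
    (4,8)@(9, 17): e=[26,-15,7] → .
    (3,9)@(7, 19): e=[14,3,1] → X
    (4,9)@(9, 19): e=[34,-21,5] → .
    (3,10)@(7, 21): e=[22,-3,-1] → .
  covered (3 px):
    . . . . . . . .
    . . . . . . . .
    . . . . . . . .
    . . . . . . . .
    . . . . . . . .
    . . . . X . . .
    . . . . . . . .
    . . . . . . . .
    . . . X . . . .
    . . . X . . . .
    . . . . . . . .
    . . . . . . . .

Final: "outside"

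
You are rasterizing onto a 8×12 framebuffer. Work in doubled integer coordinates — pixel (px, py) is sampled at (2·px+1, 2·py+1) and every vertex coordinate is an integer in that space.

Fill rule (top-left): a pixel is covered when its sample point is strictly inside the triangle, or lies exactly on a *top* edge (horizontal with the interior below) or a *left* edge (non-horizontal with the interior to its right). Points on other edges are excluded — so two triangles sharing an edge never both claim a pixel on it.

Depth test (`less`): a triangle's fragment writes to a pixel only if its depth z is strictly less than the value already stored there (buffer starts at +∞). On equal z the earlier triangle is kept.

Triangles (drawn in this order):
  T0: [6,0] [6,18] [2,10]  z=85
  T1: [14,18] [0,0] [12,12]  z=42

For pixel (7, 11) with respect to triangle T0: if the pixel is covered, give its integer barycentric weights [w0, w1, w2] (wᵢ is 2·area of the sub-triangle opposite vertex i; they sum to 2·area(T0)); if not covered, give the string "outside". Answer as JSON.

T0:
  2·area = 72
  edge (6, 0)→(6, 18): d=(0,18) right/bottom  bias=-1
  edge (6, 18)→(2, 10): d=(-4,-8) top-left  bias=+0
  edge (2, 10)→(6, 0): d=(4,-10) top-left  bias=+0
    (2,1)@(5, 3): e=[18,52,2] → #
    (3,1)@(7, 3): e=[-18,68,22] → ·
    (2,2)@(5, 5): e=[18,44,10] → #
    (3,2)@(7, 5): e=[-18,60,30] → ·
    (2,3)@(5, 7): e=[18,36,18] → #
    (3,3)@(7, 7): e=[-18,52,38] → ·
    (1,4)@(3, 9): e=[54,12,6] → #
    (3,4)@(7, 9): e=[-18,44,46] → ·
    (1,5)@(3, 11): e=[54,4,14] → #
    (3,5)@(7, 11): e=[-18,36,54] → ·
    (1,6)@(3, 13): e=[54,-4,22] → ·
    (2,6)@(5, 13): e=[18,12,42] → #
  covered (9 px):
    · · · · · · · ·
    · · # · · · · ·
    · · # · · · · ·
    · · # · · · · ·
    · # # · · · · ·
    · # # · · · · ·
    · · # · · · · ·
    · · # · · · · ·
    · · · · · · · ·
    · · · · · · · ·
    · · · · · · · ·
    · · · · · · · ·
T1:
  2·area = 48
  edge (14, 18)→(0, 0): d=(-14,-18) top-left  bias=+0
  edge (0, 0)→(12, 12): d=(12,12) right/bottom  bias=-1
  edge (12, 12)→(14, 18): d=(2,6) right/bottom  bias=-1
    (0,0)@(1, 1): e=[4,0,44] → ·  [on edge]
    (1,1)@(3, 3): e=[12,0,36] → ·  [on edge]
    (4,1)@(9, 3): e=[120,-72,0] → ·  [on edge]
    (2,2)@(5, 5): e=[20,0,28] → ·  [on edge]
    (3,3)@(7, 7): e=[28,0,20] → ·  [on edge]
    (3,4)@(7, 9): e=[0,24,24] → #  [on edge]
    (4,4)@(9, 9): e=[36,0,12] → ·  [on edge]
    (5,4)@(11, 9): e=[72,-24,0] → ·  [on edge]
    (3,5)@(7, 11): e=[-28,48,28] → ·
    (4,5)@(9, 11): e=[8,24,16] → #
    (5,5)@(11, 11): e=[44,0,4] → ·  [on edge]
    (4,6)@(9, 13): e=[-20,48,20] → ·
    (6,6)@(13, 13): e=[52,0,-4] → ·  [on edge]
    (6,7)@(13, 15): e=[24,24,0] → ·  [on edge]
    (7,7)@(15, 15): e=[60,0,-12] → ·  [on edge]
    (7,10)@(15, 21): e=[-24,72,0] → ·  [on edge]
  covered (3 px):
    · · · · · · · ·
    · · · · · · · ·
    · · · · · · · ·
    · · · · · · · ·
    · · · # · · · ·
    · · · · # · · ·
    · · · · · # · ·
    · · · · · · · ·
    · · · · · · · ·
    · · · · · · · ·
    · · · · · · · ·
    · · · · · · · ·

Result: "outside"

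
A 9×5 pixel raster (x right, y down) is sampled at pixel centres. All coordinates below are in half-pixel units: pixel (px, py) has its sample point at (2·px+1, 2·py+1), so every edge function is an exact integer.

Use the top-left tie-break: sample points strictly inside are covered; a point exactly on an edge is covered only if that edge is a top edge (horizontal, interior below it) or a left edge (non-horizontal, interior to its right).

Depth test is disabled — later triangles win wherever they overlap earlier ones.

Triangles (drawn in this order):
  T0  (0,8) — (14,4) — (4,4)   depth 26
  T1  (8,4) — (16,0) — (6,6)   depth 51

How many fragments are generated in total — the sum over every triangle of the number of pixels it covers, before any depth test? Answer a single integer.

T0:
  2·area = 40  (B↔C swapped to make it positive)
  edge (0, 8)→(4, 4): d=(4,-4) top-left  bias=+0
  edge (4, 4)→(14, 4): d=(10,0) top-left  bias=+0
  edge (14, 4)→(0, 8): d=(-14,4) right/bottom  bias=-1
    (3,0)@(7, 1): e=[0,-30,70] → .  [on edge]
    (2,1)@(5, 3): e=[0,-10,50] → .  [on edge]
    (1,2)@(3, 5): e=[0,10,30] → X  [on edge]
    (2,2)@(5, 5): e=[8,10,22] → X
    (3,2)@(7, 5): e=[16,10,14] → X
    (4,2)@(9, 5): e=[24,10,6] → X
    (5,2)@(11, 5): e=[32,10,-2] → .
    (0,3)@(1, 7): e=[0,30,10] → X  [on edge]
    (2,3)@(5, 7): e=[16,30,-6] → .
    (3,3)@(7, 7): e=[24,30,-14] → .
    (4,3)@(9, 7): e=[32,30,-22] → .
    (0,4)@(1, 9): e=[8,50,-18] → .
  covered (6 px):
    . . . . . . . . .
    . . . . . . . . .
    . X X X X . . . .
    X X . . . . . . .
    . . . . . . . . .
T1:
  2·area = 8
  edge (8, 4)→(16, 0): d=(8,-4) top-left  bias=+0
  edge (16, 0)→(6, 6): d=(-10,6) right/bottom  bias=-1
  edge (6, 6)→(8, 4): d=(2,-2) top-left  bias=+0
    (5,0)@(11, 1): e=[-12,20,0] → .  [on edge]
    (4,1)@(9, 3): e=[-4,12,0] → .  [on edge]
    (5,1)@(11, 3): e=[4,0,4] → .  [on edge]
    (3,2)@(7, 5): e=[4,4,0] → X  [on edge]
    (4,2)@(9, 5): e=[12,-8,4] → .
    (2,3)@(5, 7): e=[12,-4,0] → .  [on edge]
    (3,3)@(7, 7): e=[20,-16,4] → .
    (0,4)@(1, 9): e=[12,0,-4] → .  [on edge]
    (1,4)@(3, 9): e=[20,-12,0] → .  [on edge]
  covered (1 px):
    . . . . . . . . .
    . . . . . . . . .
    . . . X . . . . .
    . . . . . . . . .
    . . . . . . . . .

Result: 7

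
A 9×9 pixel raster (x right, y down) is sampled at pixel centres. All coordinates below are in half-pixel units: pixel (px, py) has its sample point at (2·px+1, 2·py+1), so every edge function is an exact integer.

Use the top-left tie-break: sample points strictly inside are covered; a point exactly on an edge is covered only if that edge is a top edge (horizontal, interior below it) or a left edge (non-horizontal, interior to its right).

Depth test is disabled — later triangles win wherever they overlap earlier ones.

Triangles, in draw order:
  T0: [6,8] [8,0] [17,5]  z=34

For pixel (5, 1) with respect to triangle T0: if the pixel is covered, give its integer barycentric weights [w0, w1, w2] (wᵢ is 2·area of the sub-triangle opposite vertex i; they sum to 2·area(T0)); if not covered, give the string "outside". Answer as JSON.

T0:
  2·area = 82
  edge (6, 8)→(8, 0): d=(2,-8) top-left  bias=+0
  edge (8, 0)→(17, 5): d=(9,5) right/bottom  bias=-1
  edge (17, 5)→(6, 8): d=(-11,3) right/bottom  bias=-1
    (4,0)@(9, 1): e=[10,4,68] → X
    (5,0)@(11, 1): e=[26,-6,62] → .
    (4,1)@(9, 3): e=[14,22,46] → X
    (5,1)@(11, 3): e=[30,12,40] → X
    (6,1)@(13, 3): e=[46,2,34] → X
    (7,1)@(15, 3): e=[62,-8,28] → .
    (3,2)@(7, 5): e=[2,50,30] → X
    (7,2)@(15, 5): e=[66,10,6] → X
    (8,2)@(17, 5): e=[82,0,0] → .  [on edge]
    (3,3)@(7, 7): e=[6,68,8] → X
    (5,3)@(11, 7): e=[38,48,-4] → .
    (6,3)@(13, 7): e=[54,38,-10] → .
  covered (11 px):
    . . . . X . . . .
    . . . . X X X . .
    . . . X X X X X .
    . . . X X . . . .
    . . . . . . . . .
    . . . . . . . . .
    . . . . . . . . .
    . . . . . . . . .
    . . . . . . . . .

Answer: [12,40,30]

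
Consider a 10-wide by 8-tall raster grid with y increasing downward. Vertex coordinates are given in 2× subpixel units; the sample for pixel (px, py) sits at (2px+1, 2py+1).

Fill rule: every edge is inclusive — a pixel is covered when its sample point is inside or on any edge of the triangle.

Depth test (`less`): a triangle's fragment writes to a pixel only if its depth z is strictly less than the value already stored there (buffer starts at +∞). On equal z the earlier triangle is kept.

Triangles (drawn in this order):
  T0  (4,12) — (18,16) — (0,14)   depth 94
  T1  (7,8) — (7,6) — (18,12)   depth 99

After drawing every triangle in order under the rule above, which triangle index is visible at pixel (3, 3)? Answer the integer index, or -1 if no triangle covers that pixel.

T0:
  2·area = 44
  edge (4, 12)→(18, 16): d=(14,4) inclusive
  edge (18, 16)→(0, 14): d=(-18,-2) inclusive
  edge (0, 14)→(4, 12): d=(4,-2) inclusive
    (1,6)@(3, 13): e=[18,24,2] → #
    (2,6)@(5, 13): e=[10,28,6] → #
    (3,6)@(7, 13): e=[2,32,10] → #
    (4,6)@(9, 13): e=[-6,36,14] → ·
    (1,7)@(3, 15): e=[46,-12,10] → ·
    (2,7)@(5, 15): e=[38,-8,14] → ·
    (3,7)@(7, 15): e=[30,-4,18] → ·
    (4,7)@(9, 15): e=[22,0,22] → #  [on edge]
    (5,7)@(11, 15): e=[14,4,26] → #
    (6,7)@(13, 15): e=[6,8,30] → #
    (7,7)@(15, 15): e=[-2,12,34] → ·
  covered (6 px):
    · · · · · · · · · ·
    · · · · · · · · · ·
    · · · · · · · · · ·
    · · · · · · · · · ·
    · · · · · · · · · ·
    · · · · · · · · · ·
    · # # # · · · · · ·
    · · · · # # # · · ·
T1:
  2·area = 22
  edge (7, 8)→(7, 6): d=(0,-2) inclusive
  edge (7, 6)→(18, 12): d=(11,6) inclusive
  edge (18, 12)→(7, 8): d=(-11,-4) inclusive
    (3,0)@(7, 1): e=[0,-55,77] → ·  [on edge]
    (3,1)@(7, 3): e=[0,-33,55] → ·  [on edge]
    (3,2)@(7, 5): e=[0,-11,33] → ·  [on edge]
    (3,3)@(7, 7): e=[0,11,11] → #  [on edge]
    (4,3)@(9, 7): e=[4,-1,19] → ·
    (3,4)@(7, 9): e=[0,33,-11] → ·  [on edge]
    (5,4)@(11, 9): e=[8,9,5] → #
    (6,4)@(13, 9): e=[12,-3,13] → ·
    (3,5)@(7, 11): e=[0,55,-33] → ·  [on edge]
    (5,5)@(11, 11): e=[8,31,-17] → ·
    (3,6)@(7, 13): e=[0,77,-55] → ·  [on edge]
    (3,7)@(7, 15): e=[0,99,-77] → ·  [on edge]
  covered (2 px):
    · · · · · · · · · ·
    · · · · · · · · · ·
    · · · · · · · · · ·
    · · · # · · · · · ·
    · · · · · # · · · ·
    · · · · · · · · · ·
    · · · · · · · · · ·
    · · · · · · · · · ·

Z-buffer (winner per pixel, '.' = empty):
  . . . . . . . . . .
  . . . . . . . . . .
  . . . . . . . . . .
  . . . 1 . . . . . .
  . . . . . 1 . . . .
  . . . . . . . . . .
  . 0 0 0 . . . . . .
  . . . . 0 0 0 . . .

Result: 1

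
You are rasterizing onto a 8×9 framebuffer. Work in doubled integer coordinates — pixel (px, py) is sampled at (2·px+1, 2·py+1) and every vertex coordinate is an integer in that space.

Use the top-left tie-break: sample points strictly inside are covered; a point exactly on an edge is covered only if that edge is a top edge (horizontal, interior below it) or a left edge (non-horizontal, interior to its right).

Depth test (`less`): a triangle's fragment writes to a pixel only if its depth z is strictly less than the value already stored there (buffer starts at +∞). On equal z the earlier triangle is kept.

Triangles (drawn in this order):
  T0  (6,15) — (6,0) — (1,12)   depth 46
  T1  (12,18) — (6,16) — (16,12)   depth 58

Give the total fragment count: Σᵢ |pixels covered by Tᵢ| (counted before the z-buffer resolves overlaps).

T0:
  2·area = 75  (B↔C swapped to make it positive)
  edge (6, 15)→(1, 12): d=(-5,-3) top-left  bias=+0
  edge (1, 12)→(6, 0): d=(5,-12) top-left  bias=+0
  edge (6, 0)→(6, 15): d=(0,15) right/bottom  bias=-1
    (2,1)@(5, 3): e=[57,3,15] → █
    (3,1)@(7, 3): e=[63,27,-15] → ·
    (2,2)@(5, 5): e=[47,13,15] → █
    (3,2)@(7, 5): e=[53,37,-15] → ·
    (2,3)@(5, 7): e=[37,23,15] → █
    (3,3)@(7, 7): e=[43,47,-15] → ·
    (1,4)@(3, 9): e=[21,9,45] → █
    (3,4)@(7, 9): e=[33,57,-15] → ·
    (1,5)@(3, 11): e=[11,19,45] → █
    (3,5)@(7, 11): e=[23,67,-15] → ·
    (1,6)@(3, 13): e=[1,29,45] → █
    (3,6)@(7, 13): e=[13,77,-15] → ·
  covered (9 px):
    · · · · · · · ·
    · · █ · · · · ·
    · · █ · · · · ·
    · · █ · · · · ·
    · █ █ · · · · ·
    · █ █ · · · · ·
    · █ █ · · · · ·
    · · · · · · · ·
    · · · · · · · ·
T1:
  2·area = 44
  edge (12, 18)→(6, 16): d=(-6,-2) top-left  bias=+0
  edge (6, 16)→(16, 12): d=(10,-4) top-left  bias=+0
  edge (16, 12)→(12, 18): d=(-4,6) right/bottom  bias=-1
    (7,6)@(15, 13): e=[36,6,2] → █
    (1,7)@(3, 15): e=[0,-22,66] → ·  [on edge]
    (4,7)@(9, 15): e=[12,2,30] → █
    (5,7)@(11, 15): e=[16,10,18] → █
    (6,7)@(13, 15): e=[20,18,6] → █
    (7,7)@(15, 15): e=[24,26,-6] → ·
    (4,8)@(9, 17): e=[0,22,22] → █  [on edge]
    (6,8)@(13, 17): e=[8,38,-2] → ·
  covered (6 px):
    · · · · · · · ·
    · · · · · · · ·
    · · · · · · · ·
    · · · · · · · ·
    · · · · · · · ·
    · · · · · · · ·
    · · · · · · · █
    · · · · █ █ █ ·
    · · · · █ █ · ·

Final: 15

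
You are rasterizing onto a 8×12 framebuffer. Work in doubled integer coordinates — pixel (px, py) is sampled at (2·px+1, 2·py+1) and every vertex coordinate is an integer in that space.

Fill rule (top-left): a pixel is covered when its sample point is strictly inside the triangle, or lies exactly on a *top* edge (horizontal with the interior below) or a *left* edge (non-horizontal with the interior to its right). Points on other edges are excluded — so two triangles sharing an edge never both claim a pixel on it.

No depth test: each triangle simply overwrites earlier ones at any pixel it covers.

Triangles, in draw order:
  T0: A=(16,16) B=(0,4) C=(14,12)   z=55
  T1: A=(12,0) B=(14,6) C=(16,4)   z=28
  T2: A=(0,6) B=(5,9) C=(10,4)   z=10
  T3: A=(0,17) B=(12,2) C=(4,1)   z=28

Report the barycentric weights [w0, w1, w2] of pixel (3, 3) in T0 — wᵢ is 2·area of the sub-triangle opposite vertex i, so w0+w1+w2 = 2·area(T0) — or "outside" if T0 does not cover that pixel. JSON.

T0:
  2·area = 40
  edge (16, 16)→(0, 4): d=(-16,-12) top-left  bias=+0
  edge (0, 4)→(14, 12): d=(14,8) right/bottom  bias=-1
  edge (14, 12)→(16, 16): d=(2,4) right/bottom  bias=-1
    (2,3)@(5, 7): e=[12,2,26] → █
    (3,3)@(7, 7): e=[36,-14,18] → ·
    (2,4)@(5, 9): e=[-20,30,30] → ·
    (3,4)@(7, 9): e=[4,14,22] → █
    (4,4)@(9, 9): e=[28,-2,14] → ·
    (3,5)@(7, 11): e=[-28,42,26] → ·
    (5,5)@(11, 11): e=[20,10,10] → █
    (6,5)@(13, 11): e=[44,-6,2] → ·
    (5,6)@(11, 13): e=[-12,38,14] → ·
    (6,6)@(13, 13): e=[12,22,6] → █
    (7,6)@(15, 13): e=[36,6,-2] → ·
    (6,7)@(13, 15): e=[-20,50,10] → ·
  covered (5 px):
    · · · · · · · ·
    · · · · · · · ·
    · · · · · · · ·
    · · █ · · · · ·
    · · · █ · · · ·
    · · · · · █ · ·
    · · · · · · █ ·
    · · · · · · · █
    · · · · · · · ·
    · · · · · · · ·
    · · · · · · · ·
    · · · · · · · ·
T1:
  2·area = 16  (B↔C swapped to make it positive)
  edge (12, 0)→(16, 4): d=(4,4) right/bottom  bias=-1
  edge (16, 4)→(14, 6): d=(-2,2) right/bottom  bias=-1
  edge (14, 6)→(12, 0): d=(-2,-6) top-left  bias=+0
    (6,0)@(13, 1): e=[0,12,4] → ·  [on edge]
    (6,1)@(13, 3): e=[8,8,0] → █  [on edge]
    (7,1)@(15, 3): e=[0,4,12] → ·  [on edge]
    (6,2)@(13, 5): e=[16,4,-4] → ·
    (7,2)@(15, 5): e=[8,0,8] → ·  [on edge]
    (6,3)@(13, 7): e=[24,0,-8] → ·  [on edge]
    (5,4)@(11, 9): e=[40,0,-24] → ·  [on edge]
    (7,4)@(15, 9): e=[24,-8,0] → ·  [on edge]
    (4,5)@(9, 11): e=[56,0,-40] → ·  [on edge]
    (3,6)@(7, 13): e=[72,0,-56] → ·  [on edge]
    (2,7)@(5, 15): e=[88,0,-72] → ·  [on edge]
    (1,8)@(3, 17): e=[104,0,-88] → ·  [on edge]
    (0,9)@(1, 19): e=[120,0,-104] → ·  [on edge]
  covered (1 px):
    · · · · · · · ·
    · · · · · · █ ·
    · · · · · · · ·
    · · · · · · · ·
    · · · · · · · ·
    · · · · · · · ·
    · · · · · · · ·
    · · · · · · · ·
    · · · · · · · ·
    · · · · · · · ·
    · · · · · · · ·
    · · · · · · · ·
T2:
  2·area = 40  (B↔C swapped to make it positive)
  edge (0, 6)→(10, 4): d=(10,-2) top-left  bias=+0
  edge (10, 4)→(5, 9): d=(-5,5) right/bottom  bias=-1
  edge (5, 9)→(0, 6): d=(-5,-3) top-left  bias=+0
    (6,0)@(13, 1): e=[-24,0,64] → ·  [on edge]
    (5,1)@(11, 3): e=[-8,0,48] → ·  [on edge]
    (7,1)@(15, 3): e=[0,-20,60] → ·  [on edge]
    (2,2)@(5, 5): e=[0,20,20] → █  [on edge]
    (3,2)@(7, 5): e=[4,10,26] → █
    (4,2)@(9, 5): e=[8,0,32] → ·  [on edge]
    (1,3)@(3, 7): e=[16,20,4] → █
    (3,3)@(7, 7): e=[24,0,16] → ·  [on edge]
    (1,4)@(3, 9): e=[36,10,-6] → ·
    (2,4)@(5, 9): e=[40,0,0] → ·  [on edge]
    (1,5)@(3, 11): e=[56,0,-16] → ·  [on edge]
    (0,6)@(1, 13): e=[72,0,-32] → ·  [on edge]
    (7,7)@(15, 15): e=[120,-80,0] → ·  [on edge]
  covered (4 px):
    · · · · · · · ·
    · · · · · · · ·
    · · █ █ · · · ·
    · █ █ · · · · ·
    · · · · · · · ·
    · · · · · · · ·
    · · · · · · · ·
    · · · · · · · ·
    · · · · · · · ·
    · · · · · · · ·
    · · · · · · · ·
    · · · · · · · ·
T3:
  2·area = 132  (B↔C swapped to make it positive)
  edge (0, 17)→(4, 1): d=(4,-16) top-left  bias=+0
  edge (4, 1)→(12, 2): d=(8,1) right/bottom  bias=-1
  edge (12, 2)→(0, 17): d=(-12,15) right/bottom  bias=-1
    (2,1)@(5, 3): e=[24,15,93] → █
    (3,1)@(7, 3): e=[56,13,63] → █
    (4,1)@(9, 3): e=[88,11,33] → █
    (5,1)@(11, 3): e=[120,9,3] → █
    (6,1)@(13, 3): e=[152,7,-27] → ·
    (1,2)@(3, 5): e=[0,33,99] → █  [on edge]
    (5,2)@(11, 5): e=[128,25,-21] → ·
    (1,3)@(3, 7): e=[8,49,75] → █
    (4,3)@(9, 7): e=[104,43,-15] → ·
    (1,4)@(3, 9): e=[16,65,51] → █
    (3,4)@(7, 9): e=[80,61,-9] → ·
    (1,5)@(3, 11): e=[24,81,27] → █
    (0,6)@(1, 13): e=[0,99,33] → █  [on edge]
  covered (17 px):
    · · · · · · · ·
    · · █ █ █ █ · ·
    · █ █ █ █ · · ·
    · █ █ █ · · · ·
    · █ █ · · · · ·
    · █ · · · · · ·
    █ █ · · · · · ·
    █ · · · · · · ·
    · · · · · · · ·
    · · · · · · · ·
    · · · · · · · ·
    · · · · · · · ·

Result: "outside"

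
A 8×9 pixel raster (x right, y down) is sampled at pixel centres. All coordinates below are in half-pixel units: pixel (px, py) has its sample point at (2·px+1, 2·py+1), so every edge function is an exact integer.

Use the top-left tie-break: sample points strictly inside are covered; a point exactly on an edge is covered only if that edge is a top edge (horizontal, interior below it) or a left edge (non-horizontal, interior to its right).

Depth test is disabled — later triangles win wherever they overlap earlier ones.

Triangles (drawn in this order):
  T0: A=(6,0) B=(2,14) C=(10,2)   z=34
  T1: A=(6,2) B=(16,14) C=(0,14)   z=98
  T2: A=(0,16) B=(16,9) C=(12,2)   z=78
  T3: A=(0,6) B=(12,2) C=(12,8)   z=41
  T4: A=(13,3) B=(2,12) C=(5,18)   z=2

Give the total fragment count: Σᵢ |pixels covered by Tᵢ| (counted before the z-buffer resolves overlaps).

T0:
  2·area = 64  (B↔C swapped to make it positive)
  edge (6, 0)→(10, 2): d=(4,2) right/bottom  bias=-1
  edge (10, 2)→(2, 14): d=(-8,12) right/bottom  bias=-1
  edge (2, 14)→(6, 0): d=(4,-14) top-left  bias=+0
    (3,0)@(7, 1): e=[2,44,18] → X
    (4,0)@(9, 1): e=[-2,20,46] → .
    (3,1)@(7, 3): e=[10,28,26] → X
    (4,1)@(9, 3): e=[6,4,54] → X
    (5,1)@(11, 3): e=[2,-20,82] → .
    (2,2)@(5, 5): e=[22,36,6] → X
    (4,2)@(9, 5): e=[14,-12,62] → .
    (2,3)@(5, 7): e=[30,20,14] → X
    (3,3)@(7, 7): e=[26,-4,42] → .
    (2,4)@(5, 9): e=[38,4,22] → X
    (3,4)@(7, 9): e=[34,-20,50] → .
    (1,5)@(3, 11): e=[50,12,2] → X
  covered (8 px):
    . . . X . . . .
    . . . X X . . .
    . . X X . . . .
    . . X . . . . .
    . . X . . . . .
    . X . . . . . .
    . . . . . . . .
    . . . . . . . .
    . . . . . . . .
T1:
  2·area = 192
  edge (6, 2)→(16, 14): d=(10,12) right/bottom  bias=-1
  edge (16, 14)→(0, 14): d=(-16,0) right/bottom  bias=-1
  edge (0, 14)→(6, 2): d=(6,-12) top-left  bias=+0
    (2,2)@(5, 5): e=[42,144,6] → X
    (3,2)@(7, 5): e=[18,144,30] → X
    (4,2)@(9, 5): e=[-6,144,54] → .
    (2,3)@(5, 7): e=[62,112,18] → X
    (4,3)@(9, 7): e=[14,112,66] → X
    (5,3)@(11, 7): e=[-10,112,90] → .
    (1,4)@(3, 9): e=[106,80,6] → X
    (5,4)@(11, 9): e=[10,80,102] → X
    (6,4)@(13, 9): e=[-14,80,126] → .
    (1,5)@(3, 11): e=[126,48,18] → X
    (6,5)@(13, 11): e=[6,48,138] → X
    (7,5)@(15, 11): e=[-18,48,162] → .
  covered (24 px):
    . . . . . . . .
    . . . . . . . .
    . . X X . . . .
    . . X X X . . .
    . X X X X X . .
    . X X X X X X .
    X X X X X X X X
    . . . . . . . .
    . . . . . . . .
T2:
  2·area = 140  (B↔C swapped to make it positive)
  edge (0, 16)→(12, 2): d=(12,-14) top-left  bias=+0
  edge (12, 2)→(16, 9): d=(4,7) right/bottom  bias=-1
  edge (16, 9)→(0, 16): d=(-16,7) right/bottom  bias=-1
    (5,2)@(11, 5): e=[22,19,99] → X
    (6,2)@(13, 5): e=[50,5,85] → X
    (7,2)@(15, 5): e=[78,-9,71] → .
    (4,3)@(9, 7): e=[18,41,81] → X
    (7,3)@(15, 7): e=[102,-1,39] → .
    (3,4)@(7, 9): e=[14,63,63] → X
    (7,4)@(15, 9): e=[126,7,7] → X
    (2,5)@(5, 11): e=[10,85,45] → X
    (6,5)@(13, 11): e=[122,29,-11] → .
    (7,5)@(15, 11): e=[150,15,-25] → .
    (1,6)@(3, 13): e=[6,107,27] → X
    (3,6)@(7, 13): e=[62,79,-1] → .
  covered (17 px):
    . . . . . . . .
    . . . . . . . .
    . . . . . X X .
    . . . . X X X .
    . . . X X X X X
    . . X X X X . .
    . X X . . . . .
    X . . . . . . .
    . . . . . . . .
T3:
  2·area = 72
  edge (0, 6)→(12, 2): d=(12,-4) top-left  bias=+0
  edge (12, 2)→(12, 8): d=(0,6) right/bottom  bias=-1
  edge (12, 8)→(0, 6): d=(-12,-2) top-left  bias=+0
    (7,0)@(15, 1): e=[0,-18,90] → .  [on edge]
    (4,1)@(9, 3): e=[0,18,54] → X  [on edge]
    (5,1)@(11, 3): e=[8,6,58] → X
    (6,1)@(13, 3): e=[16,-6,62] → .
    (1,2)@(3, 5): e=[0,54,18] → X  [on edge]
    (2,2)@(5, 5): e=[8,42,22] → X
    (3,2)@(7, 5): e=[16,30,26] → X
    (6,2)@(13, 5): e=[40,-6,38] → .
    (1,3)@(3, 7): e=[24,54,-6] → .
    (2,3)@(5, 7): e=[32,42,-2] → .
    (3,3)@(7, 7): e=[40,30,2] → X
    (6,3)@(13, 7): e=[64,-6,14] → .
  covered (10 px):
    . . . . . . . .
    . . . . X X . .
    . X X X X X . .
    . . . X X X . .
    . . . . . . . .
    . . . . . . . .
    . . . . . . . .
    . . . . . . . .
    . . . . . . . .
T4:
  2·area = 93  (B↔C swapped to make it positive)
  edge (13, 3)→(5, 18): d=(-8,15) right/bottom  bias=-1
  edge (5, 18)→(2, 12): d=(-3,-6) top-left  bias=+0
  edge (2, 12)→(13, 3): d=(11,-9) top-left  bias=+0
    (6,1)@(13, 3): e=[0,93,0] → .  [on edge]
    (5,2)@(11, 5): e=[14,75,4] → X
    (6,2)@(13, 5): e=[-16,87,22] → .
    (4,3)@(9, 7): e=[28,57,8] → X
    (5,3)@(11, 7): e=[-2,69,26] → .
    (3,4)@(7, 9): e=[42,39,12] → X
    (5,4)@(11, 9): e=[-18,63,48] → .
    (2,5)@(5, 11): e=[56,21,16] → X
    (4,5)@(9, 11): e=[-4,45,52] → .
    (1,6)@(3, 13): e=[70,3,20] → X
    (4,6)@(9, 13): e=[-20,39,74] → .
    (1,7)@(3, 15): e=[54,-3,42] → .
  covered (11 px):
    . . . . . . . .
    . . . . . . . .
    . . . . . X . .
    . . . . X . . .
    . . . X X . . .
    . . X X . . . .
    . X X X . . . .
    . . X . . . . .
    . . X . . . . .

Answer: 70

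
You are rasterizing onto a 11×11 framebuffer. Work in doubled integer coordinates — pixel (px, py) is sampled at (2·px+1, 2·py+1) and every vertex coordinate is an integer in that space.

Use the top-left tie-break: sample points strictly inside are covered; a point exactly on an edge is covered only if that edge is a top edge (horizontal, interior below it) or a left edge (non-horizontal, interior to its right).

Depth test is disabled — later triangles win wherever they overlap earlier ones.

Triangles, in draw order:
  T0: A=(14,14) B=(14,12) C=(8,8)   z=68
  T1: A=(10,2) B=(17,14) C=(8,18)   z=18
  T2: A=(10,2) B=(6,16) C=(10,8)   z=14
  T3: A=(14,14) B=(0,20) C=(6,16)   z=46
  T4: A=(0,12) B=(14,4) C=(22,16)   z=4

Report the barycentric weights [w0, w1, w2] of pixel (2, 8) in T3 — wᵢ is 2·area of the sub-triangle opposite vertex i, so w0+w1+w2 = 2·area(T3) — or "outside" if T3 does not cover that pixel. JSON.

T0:
  2·area = 12  (B↔C swapped to make it positive)
  edge (14, 14)→(8, 8): d=(-6,-6) top-left  bias=+0
  edge (8, 8)→(14, 12): d=(6,4) right/bottom  bias=-1
  edge (14, 12)→(14, 14): d=(0,2) right/bottom  bias=-1
    (0,0)@(1, 1): e=[0,-14,26] → ·  [on edge]
    (1,1)@(3, 3): e=[0,-10,22] → ·  [on edge]
    (2,2)@(5, 5): e=[0,-6,18] → ·  [on edge]
    (3,3)@(7, 7): e=[0,-2,14] → ·  [on edge]
    (4,4)@(9, 9): e=[0,2,10] → █  [on edge]
    (5,4)@(11, 9): e=[12,-6,6] → ·
    (4,5)@(9, 11): e=[-12,14,10] → ·
    (5,5)@(11, 11): e=[0,6,6] → █  [on edge]
    (6,5)@(13, 11): e=[12,-2,2] → ·
    (5,6)@(11, 13): e=[-12,18,6] → ·
    (6,6)@(13, 13): e=[0,10,2] → █  [on edge]
    (7,6)@(15, 13): e=[12,2,-2] → ·
    (7,7)@(15, 15): e=[0,14,-2] → ·  [on edge]
    (8,8)@(17, 17): e=[0,18,-6] → ·  [on edge]
    (9,9)@(19, 19): e=[0,22,-10] → ·  [on edge]
    (10,10)@(21, 21): e=[0,26,-14] → ·  [on edge]
  covered (3 px):
    · · · · · · · · · · ·
    · · · · · · · · · · ·
    · · · · · · · · · · ·
    · · · · · · · · · · ·
    · · · · █ · · · · · ·
    · · · · · █ · · · · ·
    · · · · · · █ · · · ·
    · · · · · · · · · · ·
    · · · · · · · · · · ·
    · · · · · · · · · · ·
    · · · · · · · · · · ·
T1:
  2·area = 136
  edge (10, 2)→(17, 14): d=(7,12) right/bottom  bias=-1
  edge (17, 14)→(8, 18): d=(-9,4) right/bottom  bias=-1
  edge (8, 18)→(10, 2): d=(2,-16) top-left  bias=+0
    (5,2)@(11, 5): e=[9,105,22] → █
    (6,2)@(13, 5): e=[-15,97,54] → ·
    (5,3)@(11, 7): e=[23,87,26] → █
    (6,3)@(13, 7): e=[-1,79,58] → ·
    (5,4)@(11, 9): e=[37,69,30] → █
    (6,4)@(13, 9): e=[13,61,62] → █
    (7,4)@(15, 9): e=[-11,53,94] → ·
    (4,5)@(9, 11): e=[75,59,2] → █
    (7,5)@(15, 11): e=[3,35,98] → █
    (8,5)@(17, 11): e=[-21,27,130] → ·
    (4,6)@(9, 13): e=[89,41,6] → █
    (8,6)@(17, 13): e=[-7,9,134] → ·
  covered (16 px):
    · · · · · · · · · · ·
    · · · · · · · · · · ·
    · · · · · █ · · · · ·
    · · · · · █ · · · · ·
    · · · · · █ █ · · · ·
    · · · · █ █ █ █ · · ·
    · · · · █ █ █ █ · · ·
    · · · · █ █ █ · · · ·
    · · · · █ · · · · · ·
    · · · · · · · · · · ·
    · · · · · · · · · · ·
T2:
  2·area = 24  (B↔C swapped to make it positive)
  edge (10, 2)→(10, 8): d=(0,6) right/bottom  bias=-1
  edge (10, 8)→(6, 16): d=(-4,8) right/bottom  bias=-1
  edge (6, 16)→(10, 2): d=(4,-14) top-left  bias=+0
    (4,3)@(9, 7): e=[6,12,6] → █
    (5,3)@(11, 7): e=[-6,-4,34] → ·
    (4,4)@(9, 9): e=[6,4,14] → █
    (5,4)@(11, 9): e=[-6,-12,42] → ·
    (4,5)@(9, 11): e=[6,-4,22] → ·
    (3,6)@(7, 13): e=[18,4,2] → █
    (4,6)@(9, 13): e=[6,-12,30] → ·
    (3,7)@(7, 15): e=[18,-4,10] → ·
  covered (3 px):
    · · · · · · · · · · ·
    · · · · · · · · · · ·
    · · · · · · · · · · ·
    · · · · █ · · · · · ·
    · · · · █ · · · · · ·
    · · · · · · · · · · ·
    · · · █ · · · · · · ·
    · · · · · · · · · · ·
    · · · · · · · · · · ·
    · · · · · · · · · · ·
    · · · · · · · · · · ·
T3:
  2·area = 20
  edge (14, 14)→(0, 20): d=(-14,6) right/bottom  bias=-1
  edge (0, 20)→(6, 16): d=(6,-4) top-left  bias=+0
  edge (6, 16)→(14, 14): d=(8,-2) top-left  bias=+0
    (10,5)@(21, 11): e=[0,30,-10] → ·  [on edge]
    (5,7)@(11, 15): e=[4,14,2] → █
    (6,7)@(13, 15): e=[-8,22,6] → ·
    (2,8)@(5, 17): e=[12,2,6] → █
    (3,8)@(7, 17): e=[0,10,10] → ·  [on edge]
    (5,8)@(11, 17): e=[-24,26,18] → ·
    (2,9)@(5, 19): e=[-16,14,22] → ·
  covered (2 px):
    · · · · · · · · · · ·
    · · · · · · · · · · ·
    · · · · · · · · · · ·
    · · · · · · · · · · ·
    · · · · · · · · · · ·
    · · · · · · · · · · ·
    · · · · · · · · · · ·
    · · · · · █ · · · · ·
    · · █ · · · · · · · ·
    · · · · · · · · · · ·
    · · · · · · · · · · ·
T4:
  2·area = 232
  edge (0, 12)→(14, 4): d=(14,-8) top-left  bias=+0
  edge (14, 4)→(22, 16): d=(8,12) right/bottom  bias=-1
  edge (22, 16)→(0, 12): d=(-22,-4) top-left  bias=+0
    (6,2)@(13, 5): e=[6,20,206] → █
    (7,2)@(15, 5): e=[22,-4,214] → ·
    (4,3)@(9, 7): e=[2,84,146] → █
    (5,3)@(11, 7): e=[18,60,154] → █
    (7,3)@(15, 7): e=[50,12,170] → █
    (8,3)@(17, 7): e=[66,-12,178] → ·
    (3,4)@(7, 9): e=[14,124,94] → █
    (8,4)@(17, 9): e=[94,4,134] → █
    (9,4)@(19, 9): e=[110,-20,142] → ·
    (1,5)@(3, 11): e=[10,188,34] → █
    (2,5)@(5, 11): e=[26,164,42] → █
    (9,5)@(19, 11): e=[138,-4,98] → ·
  covered (29 px):
    · · · · · · · · · · ·
    · · · · · · · · · · ·
    · · · · · · █ · · · ·
    · · · · █ █ █ █ · · ·
    · · · █ █ █ █ █ █ · ·
    · █ █ █ █ █ █ █ █ · ·
    · · · █ █ █ █ █ █ █ ·
    · · · · · · · · █ █ █
    · · · · · · · · · · ·
    · · · · · · · · · · ·
    · · · · · · · · · · ·

Result: [2,6,12]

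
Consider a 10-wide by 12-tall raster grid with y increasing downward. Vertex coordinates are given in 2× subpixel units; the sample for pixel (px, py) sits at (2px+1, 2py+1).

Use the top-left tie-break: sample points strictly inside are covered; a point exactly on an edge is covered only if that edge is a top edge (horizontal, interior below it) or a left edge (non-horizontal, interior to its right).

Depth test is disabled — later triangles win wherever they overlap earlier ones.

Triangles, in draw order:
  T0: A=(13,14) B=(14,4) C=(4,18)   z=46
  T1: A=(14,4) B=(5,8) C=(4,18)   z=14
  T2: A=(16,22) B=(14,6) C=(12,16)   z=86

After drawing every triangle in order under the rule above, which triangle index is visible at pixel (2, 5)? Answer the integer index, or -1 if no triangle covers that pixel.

T0:
  2·area = 86  (B↔C swapped to make it positive)
  edge (13, 14)→(4, 18): d=(-9,4) right/bottom  bias=-1
  edge (4, 18)→(14, 4): d=(10,-14) top-left  bias=+0
  edge (14, 4)→(13, 14): d=(-1,10) right/bottom  bias=-1
    (6,3)@(13, 7): e=[63,16,7] → X
    (7,3)@(15, 7): e=[55,44,-13] → .
    (5,4)@(11, 9): e=[53,8,25] → X
    (7,4)@(15, 9): e=[37,64,-15] → .
    (4,5)@(9, 11): e=[43,0,43] → X  [on edge]
    (7,5)@(15, 11): e=[19,84,-17] → .
    (4,6)@(9, 13): e=[25,20,41] → X
    (7,6)@(15, 13): e=[1,104,-19] → .
    (3,7)@(7, 15): e=[15,12,59] → X
    (5,7)@(11, 15): e=[-1,68,19] → .
    (6,7)@(13, 15): e=[-9,96,-1] → .
    (2,8)@(5, 17): e=[5,4,77] → X
  covered (12 px):
    . . . . . . . . . .
    . . . . . . . . . .
    . . . . . . . . . .
    . . . . . . X . . .
    . . . . . X X . . .
    . . . . X X X . . .
    . . . . X X X . . .
    . . . X X . . . . .
    . . X . . . . . . .
    . . . . . . . . . .
    . . . . . . . . . .
    . . . . . . . . . .
T1:
  2·area = 86  (B↔C swapped to make it positive)
  edge (14, 4)→(4, 18): d=(-10,14) right/bottom  bias=-1
  edge (4, 18)→(5, 8): d=(1,-10) top-left  bias=+0
  edge (5, 8)→(14, 4): d=(9,-4) top-left  bias=+0
    (6,2)@(13, 5): e=[4,77,5] → X
    (7,2)@(15, 5): e=[-24,97,13] → .
    (4,3)@(9, 7): e=[40,39,7] → X
    (5,3)@(11, 7): e=[12,59,15] → X
    (6,3)@(13, 7): e=[-16,79,23] → .
    (2,4)@(5, 9): e=[76,1,9] → X
    (3,4)@(7, 9): e=[48,21,17] → X
    (5,4)@(11, 9): e=[-8,61,33] → .
    (2,5)@(5, 11): e=[56,3,27] → X
    (4,5)@(9, 11): e=[0,43,43] → .  [on edge]
    (2,6)@(5, 13): e=[36,5,45] → X
    (4,6)@(9, 13): e=[-20,45,61] → .
  covered (11 px):
    . . . . . . . . . .
    . . . . . . . . . .
    . . . . . . X . . .
    . . . . X X . . . .
    . . X X X . . . . .
    . . X X . . . . . .
    . . X X . . . . . .
    . . X . . . . . . .
    . . . . . . . . . .
    . . . . . . . . . .
    . . . . . . . . . .
    . . . . . . . . . .
T2:
  2·area = 52  (B↔C swapped to make it positive)
  edge (16, 22)→(12, 16): d=(-4,-6) top-left  bias=+0
  edge (12, 16)→(14, 6): d=(2,-10) top-left  bias=+0
  edge (14, 6)→(16, 22): d=(2,16) right/bottom  bias=-1
    (7,0)@(15, 1): e=[78,0,-26] → .  [on edge]
    (6,5)@(13, 11): e=[26,0,26] → X  [on edge]
    (7,5)@(15, 11): e=[38,20,-6] → .
    (6,6)@(13, 13): e=[18,4,30] → X
    (7,6)@(15, 13): e=[30,24,-2] → .
    (6,7)@(13, 15): e=[10,8,34] → X
    (7,7)@(15, 15): e=[22,28,2] → X
    (8,7)@(17, 15): e=[34,48,-30] → .
    (6,8)@(13, 17): e=[2,12,38] → X
    (8,8)@(17, 17): e=[26,52,-26] → .
    (6,9)@(13, 19): e=[-6,16,42] → .
    (7,9)@(15, 19): e=[6,36,10] → X
    (5,10)@(11, 21): e=[-26,0,78] → .  [on edge]
  covered (7 px):
    . . . . . . . . . .
    . . . . . . . . . .
    . . . . . . . . . .
    . . . . . . . . . .
    . . . . . . . . . .
    . . . . . . X . . .
    . . . . . . X . . .
    . . . . . . X X . .
    . . . . . . X X . .
    . . . . . . . X . .
    . . . . . . . . . .
    . . . . . . . . . .

Z-buffer (winner per pixel, '.' = empty):
  . . . . . . . . . .
  . . . . . . . . . .
  . . . . . . 1 . . .
  . . . . 1 1 0 . . .
  . . 1 1 1 0 0 . . .
  . . 1 1 0 0 2 . . .
  . . 1 1 0 0 2 . . .
  . . 1 0 0 . 2 2 . .
  . . 0 . . . 2 2 . .
  . . . . . . . 2 . .
  . . . . . . . . . .
  . . . . . . . . . .

Answer: 1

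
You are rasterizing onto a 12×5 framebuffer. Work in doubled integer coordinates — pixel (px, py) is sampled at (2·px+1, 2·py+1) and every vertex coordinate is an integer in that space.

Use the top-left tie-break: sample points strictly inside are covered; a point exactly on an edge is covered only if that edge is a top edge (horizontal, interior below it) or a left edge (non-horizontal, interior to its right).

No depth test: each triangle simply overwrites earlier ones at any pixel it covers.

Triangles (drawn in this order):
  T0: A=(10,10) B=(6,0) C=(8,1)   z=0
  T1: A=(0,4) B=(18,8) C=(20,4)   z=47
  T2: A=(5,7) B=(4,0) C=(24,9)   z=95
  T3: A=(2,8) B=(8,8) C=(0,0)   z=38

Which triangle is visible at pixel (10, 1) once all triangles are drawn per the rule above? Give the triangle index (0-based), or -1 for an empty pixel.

T0:
  2·area = 16
  edge (10, 10)→(6, 0): d=(-4,-10) top-left  bias=+0
  edge (6, 0)→(8, 1): d=(2,1) right/bottom  bias=-1
  edge (8, 1)→(10, 10): d=(2,9) right/bottom  bias=-1
    (3,0)@(7, 1): e=[6,1,9] → █
    (4,0)@(9, 1): e=[26,-1,-9] → ·
    (3,1)@(7, 3): e=[-2,5,13] → ·
    (4,3)@(9, 7): e=[2,11,3] → █
    (5,3)@(11, 7): e=[22,9,-15] → ·
    (4,4)@(9, 9): e=[-6,15,7] → ·
  covered (2 px):
    · · · █ · · · · · · · ·
    · · · · · · · · · · · ·
    · · · · · · · · · · · ·
    · · · · █ · · · · · · ·
    · · · · · · · · · · · ·
T1:
  2·area = 80  (B↔C swapped to make it positive)
  edge (0, 4)→(20, 4): d=(20,0) top-left  bias=+0
  edge (20, 4)→(18, 8): d=(-2,4) right/bottom  bias=-1
  edge (18, 8)→(0, 4): d=(-18,-4) top-left  bias=+0
    (2,2)@(5, 5): e=[20,58,2] → █
    (3,2)@(7, 5): e=[20,50,10] → █
    (4,2)@(9, 5): e=[20,42,18] → █
    (5,2)@(11, 5): e=[20,34,26] → █
    (6,2)@(13, 5): e=[20,26,34] → █
    (7,2)@(15, 5): e=[20,18,42] → █
    (8,2)@(17, 5): e=[20,10,50] → █
    (9,2)@(19, 5): e=[20,2,58] → █
    (10,2)@(21, 5): e=[20,-6,66] → ·
    (2,3)@(5, 7): e=[60,54,-34] → ·
    (3,3)@(7, 7): e=[60,46,-26] → ·
    (4,3)@(9, 7): e=[60,38,-18] → ·
  covered (10 px):
    · · · · · · · · · · · ·
    · · · · · · · · · · · ·
    · · █ █ █ █ █ █ █ █ · ·
    · · · · · · · █ █ · · ·
    · · · · · · · · · · · ·
T2:
  2·area = 131
  edge (5, 7)→(4, 0): d=(-1,-7) top-left  bias=+0
  edge (4, 0)→(24, 9): d=(20,9) right/bottom  bias=-1
  edge (24, 9)→(5, 7): d=(-19,-2) top-left  bias=+0
    (2,0)@(5, 1): e=[6,11,114] → █
    (3,0)@(7, 1): e=[20,-7,118] → ·
    (2,1)@(5, 3): e=[4,51,76] → █
    (3,1)@(7, 3): e=[18,33,80] → █
    (4,1)@(9, 3): e=[32,15,84] → █
    (5,1)@(11, 3): e=[46,-3,88] → ·
    (2,2)@(5, 5): e=[2,91,38] → █
    (5,2)@(11, 5): e=[44,37,50] → █
    (6,2)@(13, 5): e=[58,19,54] → █
    (7,2)@(15, 5): e=[72,1,58] → █
    (8,2)@(17, 5): e=[86,-17,62] → ·
    (2,3)@(5, 7): e=[0,131,0] → █  [on edge]
  covered (18 px):
    · · █ · · · · · · · · ·
    · · █ █ █ · · · · · · ·
    · · █ █ █ █ █ █ · · · ·
    · · █ █ █ █ █ █ █ █ · ·
    · · · · · · · · · · · ·
T3:
  2·area = 48  (B↔C swapped to make it positive)
  edge (2, 8)→(0, 0): d=(-2,-8) top-left  bias=+0
  edge (0, 0)→(8, 8): d=(8,8) right/bottom  bias=-1
  edge (8, 8)→(2, 8): d=(-6,0) right/bottom  bias=-1
    (0,0)@(1, 1): e=[6,0,42] → ·  [on edge]
    (0,1)@(1, 3): e=[2,16,30] → █
    (1,1)@(3, 3): e=[18,0,30] → ·  [on edge]
    (0,2)@(1, 5): e=[-2,32,18] → ·
    (1,2)@(3, 5): e=[14,16,18] → █
    (2,2)@(5, 5): e=[30,0,18] → ·  [on edge]
    (1,3)@(3, 7): e=[10,32,6] → █
    (2,3)@(5, 7): e=[26,16,6] → █
    (3,3)@(7, 7): e=[42,0,6] → ·  [on edge]
    (1,4)@(3, 9): e=[6,48,-6] → ·
    (2,4)@(5, 9): e=[22,32,-6] → ·
    (4,4)@(9, 9): e=[54,0,-6] → ·  [on edge]
  covered (4 px):
    · · · · · · · · · · · ·
    █ · · · · · · · · · · ·
    · █ · · · · · · · · · ·
    · █ █ · · · · · · · · ·
    · · · · · · · · · · · ·

Z-buffer (winner per pixel, '.' = empty):
  . . 2 0 . . . . . . . .
  3 . 2 2 2 . . . . . . .
  . 3 2 2 2 2 2 2 1 1 . .
  . 3 3 2 2 2 2 2 2 2 . .
  . . . . . . . . . . . .

Answer: -1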